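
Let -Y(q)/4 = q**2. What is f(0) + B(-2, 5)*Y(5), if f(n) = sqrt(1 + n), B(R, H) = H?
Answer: -499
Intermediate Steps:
Y(q) = -4*q**2
f(0) + B(-2, 5)*Y(5) = sqrt(1 + 0) + 5*(-4*5**2) = sqrt(1) + 5*(-4*25) = 1 + 5*(-100) = 1 - 500 = -499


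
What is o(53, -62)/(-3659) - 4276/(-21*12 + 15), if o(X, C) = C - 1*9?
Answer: 15662711/867183 ≈ 18.062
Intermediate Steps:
o(X, C) = -9 + C (o(X, C) = C - 9 = -9 + C)
o(53, -62)/(-3659) - 4276/(-21*12 + 15) = (-9 - 62)/(-3659) - 4276/(-21*12 + 15) = -71*(-1/3659) - 4276/(-252 + 15) = 71/3659 - 4276/(-237) = 71/3659 - 4276*(-1/237) = 71/3659 + 4276/237 = 15662711/867183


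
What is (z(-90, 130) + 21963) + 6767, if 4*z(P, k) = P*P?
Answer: 30755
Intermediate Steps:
z(P, k) = P²/4 (z(P, k) = (P*P)/4 = P²/4)
(z(-90, 130) + 21963) + 6767 = ((¼)*(-90)² + 21963) + 6767 = ((¼)*8100 + 21963) + 6767 = (2025 + 21963) + 6767 = 23988 + 6767 = 30755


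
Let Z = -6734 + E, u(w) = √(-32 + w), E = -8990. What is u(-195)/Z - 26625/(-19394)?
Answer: 26625/19394 - I*√227/15724 ≈ 1.3728 - 0.00095819*I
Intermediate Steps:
Z = -15724 (Z = -6734 - 8990 = -15724)
u(-195)/Z - 26625/(-19394) = √(-32 - 195)/(-15724) - 26625/(-19394) = √(-227)*(-1/15724) - 26625*(-1/19394) = (I*√227)*(-1/15724) + 26625/19394 = -I*√227/15724 + 26625/19394 = 26625/19394 - I*√227/15724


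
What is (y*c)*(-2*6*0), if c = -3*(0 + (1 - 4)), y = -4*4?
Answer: 0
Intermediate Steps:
y = -16
c = 9 (c = -3*(0 - 3) = -3*(-3) = 9)
(y*c)*(-2*6*0) = (-16*9)*(-2*6*0) = -(-1728)*0 = -144*0 = 0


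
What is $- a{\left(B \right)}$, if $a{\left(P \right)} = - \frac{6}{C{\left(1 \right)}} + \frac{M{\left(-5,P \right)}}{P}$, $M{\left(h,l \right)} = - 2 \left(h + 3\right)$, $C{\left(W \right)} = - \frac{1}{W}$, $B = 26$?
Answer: $- \frac{80}{13} \approx -6.1538$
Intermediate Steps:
$M{\left(h,l \right)} = -6 - 2 h$ ($M{\left(h,l \right)} = - 2 \left(3 + h\right) = -6 - 2 h$)
$a{\left(P \right)} = 6 + \frac{4}{P}$ ($a{\left(P \right)} = - \frac{6}{\left(-1\right) 1^{-1}} + \frac{-6 - -10}{P} = - \frac{6}{\left(-1\right) 1} + \frac{-6 + 10}{P} = - \frac{6}{-1} + \frac{4}{P} = \left(-6\right) \left(-1\right) + \frac{4}{P} = 6 + \frac{4}{P}$)
$- a{\left(B \right)} = - (6 + \frac{4}{26}) = - (6 + 4 \cdot \frac{1}{26}) = - (6 + \frac{2}{13}) = \left(-1\right) \frac{80}{13} = - \frac{80}{13}$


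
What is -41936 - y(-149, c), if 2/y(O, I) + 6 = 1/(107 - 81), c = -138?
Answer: -6500028/155 ≈ -41936.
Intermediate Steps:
y(O, I) = -52/155 (y(O, I) = 2/(-6 + 1/(107 - 81)) = 2/(-6 + 1/26) = 2/(-155/26) = 2*(-26/155) = -52/155)
-41936 - y(-149, c) = -41936 - 1*(-52/155) = -41936 + 52/155 = -6500028/155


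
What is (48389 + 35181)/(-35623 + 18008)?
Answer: -16714/3523 ≈ -4.7443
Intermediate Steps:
(48389 + 35181)/(-35623 + 18008) = 83570/(-17615) = 83570*(-1/17615) = -16714/3523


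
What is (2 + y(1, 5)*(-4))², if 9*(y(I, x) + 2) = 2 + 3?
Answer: 4900/81 ≈ 60.494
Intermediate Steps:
y(I, x) = -13/9 (y(I, x) = -2 + (2 + 3)/9 = -2 + (⅑)*5 = -2 + 5/9 = -13/9)
(2 + y(1, 5)*(-4))² = (2 - 13/9*(-4))² = (2 + 52/9)² = (70/9)² = 4900/81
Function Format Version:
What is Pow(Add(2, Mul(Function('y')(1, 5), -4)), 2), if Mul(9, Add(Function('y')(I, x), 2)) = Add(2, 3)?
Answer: Rational(4900, 81) ≈ 60.494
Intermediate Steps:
Function('y')(I, x) = Rational(-13, 9) (Function('y')(I, x) = Add(-2, Mul(Rational(1, 9), Add(2, 3))) = Add(-2, Mul(Rational(1, 9), 5)) = Add(-2, Rational(5, 9)) = Rational(-13, 9))
Pow(Add(2, Mul(Function('y')(1, 5), -4)), 2) = Pow(Add(2, Mul(Rational(-13, 9), -4)), 2) = Pow(Add(2, Rational(52, 9)), 2) = Pow(Rational(70, 9), 2) = Rational(4900, 81)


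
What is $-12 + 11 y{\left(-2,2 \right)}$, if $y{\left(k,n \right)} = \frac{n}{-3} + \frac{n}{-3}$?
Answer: $- \frac{80}{3} \approx -26.667$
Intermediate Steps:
$y{\left(k,n \right)} = - \frac{2 n}{3}$ ($y{\left(k,n \right)} = n \left(- \frac{1}{3}\right) + n \left(- \frac{1}{3}\right) = - \frac{n}{3} - \frac{n}{3} = - \frac{2 n}{3}$)
$-12 + 11 y{\left(-2,2 \right)} = -12 + 11 \left(\left(- \frac{2}{3}\right) 2\right) = -12 + 11 \left(- \frac{4}{3}\right) = -12 - \frac{44}{3} = - \frac{80}{3}$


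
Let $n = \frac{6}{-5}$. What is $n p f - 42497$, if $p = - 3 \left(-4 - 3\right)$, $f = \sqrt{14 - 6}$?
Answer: $-42497 - \frac{252 \sqrt{2}}{5} \approx -42568.0$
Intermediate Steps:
$n = - \frac{6}{5}$ ($n = 6 \left(- \frac{1}{5}\right) = - \frac{6}{5} \approx -1.2$)
$f = 2 \sqrt{2}$ ($f = \sqrt{8} = 2 \sqrt{2} \approx 2.8284$)
$p = 21$ ($p = \left(-3\right) \left(-7\right) = 21$)
$n p f - 42497 = \left(- \frac{6}{5}\right) 21 \cdot 2 \sqrt{2} - 42497 = - \frac{126 \cdot 2 \sqrt{2}}{5} - 42497 = - \frac{252 \sqrt{2}}{5} - 42497 = -42497 - \frac{252 \sqrt{2}}{5}$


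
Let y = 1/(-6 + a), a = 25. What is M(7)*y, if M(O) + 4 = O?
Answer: 3/19 ≈ 0.15789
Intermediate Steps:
M(O) = -4 + O
y = 1/19 (y = 1/(-6 + 25) = 1/19 ≈ 0.052632)
M(7)*y = (-4 + 7)*(1/19) = 3*(1/19) = 3/19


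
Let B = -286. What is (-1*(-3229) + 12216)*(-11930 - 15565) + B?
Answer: -424660561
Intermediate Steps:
(-1*(-3229) + 12216)*(-11930 - 15565) + B = (-1*(-3229) + 12216)*(-11930 - 15565) - 286 = (3229 + 12216)*(-27495) - 286 = 15445*(-27495) - 286 = -424660275 - 286 = -424660561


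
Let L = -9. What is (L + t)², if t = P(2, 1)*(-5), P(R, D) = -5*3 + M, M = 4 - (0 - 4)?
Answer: 676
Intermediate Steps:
M = 8 (M = 4 - 1*(-4) = 4 + 4 = 8)
P(R, D) = -7 (P(R, D) = -5*3 + 8 = -15 + 8 = -7)
t = 35 (t = -7*(-5) = 35)
(L + t)² = (-9 + 35)² = 26² = 676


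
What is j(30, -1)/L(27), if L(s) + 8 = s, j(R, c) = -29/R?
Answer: -29/570 ≈ -0.050877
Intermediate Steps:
L(s) = -8 + s
j(30, -1)/L(27) = (-29/30)/(-8 + 27) = -29*1/30/19 = -29/30*1/19 = -29/570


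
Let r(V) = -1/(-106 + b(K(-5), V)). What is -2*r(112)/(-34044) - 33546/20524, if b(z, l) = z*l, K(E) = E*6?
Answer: -494788835267/302720031012 ≈ -1.6345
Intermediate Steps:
K(E) = 6*E
b(z, l) = l*z
r(V) = -1/(-106 - 30*V) (r(V) = -1/(-106 + V*(6*(-5))) = -1/(-106 + V*(-30)) = -1/(-106 - 30*V))
-2*r(112)/(-34044) - 33546/20524 = -1/(53 + 15*112)/(-34044) - 33546/20524 = -1/(53 + 1680)*(-1/34044) - 33546*1/20524 = -1/1733*(-1/34044) - 16773/10262 = 1/58998252 - 16773/10262 = -494788835267/302720031012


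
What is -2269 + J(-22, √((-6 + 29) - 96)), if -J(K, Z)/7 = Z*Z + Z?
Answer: -1758 - 7*I*√73 ≈ -1758.0 - 59.808*I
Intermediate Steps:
J(K, Z) = -7*Z - 7*Z² (J(K, Z) = -7*(Z*Z + Z) = -7*(Z² + Z) = -7*(Z + Z²) = -7*Z - 7*Z²)
-2269 + J(-22, √((-6 + 29) - 96)) = -2269 - 7*√((-6 + 29) - 96)*(1 + √((-6 + 29) - 96)) = -2269 - 7*√(23 - 96)*(1 + √(23 - 96)) = -2269 - 7*√(-73)*(1 + √(-73)) = -2269 - 7*I*√73*(1 + I*√73)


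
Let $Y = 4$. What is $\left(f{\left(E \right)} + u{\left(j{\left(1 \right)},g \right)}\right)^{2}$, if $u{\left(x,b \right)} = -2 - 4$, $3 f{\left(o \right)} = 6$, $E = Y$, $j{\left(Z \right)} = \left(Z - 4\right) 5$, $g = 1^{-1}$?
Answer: $16$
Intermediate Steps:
$g = 1$
$j{\left(Z \right)} = -20 + 5 Z$ ($j{\left(Z \right)} = \left(-4 + Z\right) 5 = -20 + 5 Z$)
$E = 4$
$f{\left(o \right)} = 2$ ($f{\left(o \right)} = \frac{1}{3} \cdot 6 = 2$)
$u{\left(x,b \right)} = -6$ ($u{\left(x,b \right)} = -2 - 4 = -6$)
$\left(f{\left(E \right)} + u{\left(j{\left(1 \right)},g \right)}\right)^{2} = \left(2 - 6\right)^{2} = \left(-4\right)^{2} = 16$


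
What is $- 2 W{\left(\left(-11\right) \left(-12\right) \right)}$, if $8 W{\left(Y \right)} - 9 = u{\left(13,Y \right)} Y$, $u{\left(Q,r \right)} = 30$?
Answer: $- \frac{3969}{4} \approx -992.25$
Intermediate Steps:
$W{\left(Y \right)} = \frac{9}{8} + \frac{15 Y}{4}$ ($W{\left(Y \right)} = \frac{9}{8} + \frac{30 Y}{8} = \frac{9}{8} + \frac{15 Y}{4}$)
$- 2 W{\left(\left(-11\right) \left(-12\right) \right)} = - 2 \left(\frac{9}{8} + \frac{15 \left(\left(-11\right) \left(-12\right)\right)}{4}\right) = - 2 \left(\frac{9}{8} + \frac{15}{4} \cdot 132\right) = - 2 \left(\frac{9}{8} + 495\right) = \left(-2\right) \frac{3969}{8} = - \frac{3969}{4}$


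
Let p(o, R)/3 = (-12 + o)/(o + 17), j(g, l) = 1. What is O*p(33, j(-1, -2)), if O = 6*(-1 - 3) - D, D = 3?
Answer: -1701/50 ≈ -34.020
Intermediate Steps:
O = -27 (O = 6*(-1 - 3) - 1*3 = 6*(-4) - 3 = -24 - 3 = -27)
p(o, R) = 3*(-12 + o)/(17 + o) (p(o, R) = 3*((-12 + o)/(o + 17)) = 3*((-12 + o)/(17 + o)) = 3*(-12 + o)/(17 + o))
O*p(33, j(-1, -2)) = -81*(-12 + 33)/(17 + 33) = -81*21/50 = -27*63/50 = -1701/50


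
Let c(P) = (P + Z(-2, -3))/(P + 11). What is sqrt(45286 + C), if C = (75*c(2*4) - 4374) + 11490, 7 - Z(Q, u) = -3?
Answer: 2*sqrt(4735693)/19 ≈ 229.07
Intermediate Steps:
Z(Q, u) = 10 (Z(Q, u) = 7 - 1*(-3) = 7 + 3 = 10)
c(P) = (10 + P)/(11 + P) (c(P) = (P + 10)/(P + 11) = (10 + P)/(11 + P))
C = 136554/19 (C = (75*((10 + 2*4)/(11 + 2*4)) - 4374) + 11490 = (75*((10 + 8)/(11 + 8)) - 4374) + 11490 = (75*(18/19) - 4374) + 11490 = (1350/19 - 4374) + 11490 = -81756/19 + 11490 = 136554/19 ≈ 7187.1)
sqrt(45286 + C) = sqrt(45286 + 136554/19) = sqrt(996988/19) = 2*sqrt(4735693)/19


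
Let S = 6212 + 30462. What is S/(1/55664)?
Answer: 2041421536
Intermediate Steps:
S = 36674
S/(1/55664) = 36674/(1/55664) = 36674*55664 = 2041421536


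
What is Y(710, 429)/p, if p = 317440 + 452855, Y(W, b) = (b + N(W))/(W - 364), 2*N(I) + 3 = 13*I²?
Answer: 1310831/106608828 ≈ 0.012296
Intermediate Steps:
N(I) = -3/2 + 13*I²/2 (N(I) = -3/2 + (13*I²)/2 = -3/2 + 13*I²/2)
Y(W, b) = (-3/2 + b + 13*W²/2)/(-364 + W) (Y(W, b) = (b + (-3/2 + 13*W²/2))/(W - 364) = (-3/2 + b + 13*W²/2)/(-364 + W))
p = 770295
Y(710, 429)/p = ((-3 + 2*429 + 13*710²)/(2*(-364 + 710)))/770295 = ((½)*(-3 + 858 + 13*504100)/346)*(1/770295) = ((½)*(1/346)*(-3 + 858 + 6553300))*(1/770295) = ((½)*(1/346)*6554155)*(1/770295) = (6554155/692)*(1/770295) = 1310831/106608828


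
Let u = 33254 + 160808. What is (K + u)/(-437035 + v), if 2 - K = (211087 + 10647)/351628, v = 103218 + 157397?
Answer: -34119057229/31017105880 ≈ -1.1000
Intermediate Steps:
v = 260615
K = 240761/175814 (K = 2 - (211087 + 10647)/351628 = 2 - 221734/351628 = 2 - 1*110867/175814 = 2 - 110867/175814 = 240761/175814 ≈ 1.3694)
u = 194062
(K + u)/(-437035 + v) = (240761/175814 + 194062)/(-437035 + 260615) = (34119057229/175814)/(-176420) = (34119057229/175814)*(-1/176420) = -34119057229/31017105880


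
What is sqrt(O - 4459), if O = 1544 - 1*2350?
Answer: 9*I*sqrt(65) ≈ 72.56*I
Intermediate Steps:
O = -806 (O = 1544 - 2350 = -806)
sqrt(O - 4459) = sqrt(-806 - 4459) = sqrt(-5265) = 9*I*sqrt(65)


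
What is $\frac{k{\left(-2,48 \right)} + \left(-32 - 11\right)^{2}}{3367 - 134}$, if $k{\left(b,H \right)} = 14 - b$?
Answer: $\frac{1865}{3233} \approx 0.57686$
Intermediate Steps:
$\frac{k{\left(-2,48 \right)} + \left(-32 - 11\right)^{2}}{3367 - 134} = \frac{\left(14 - -2\right) + \left(-32 - 11\right)^{2}}{3367 - 134} = \frac{\left(14 + 2\right) + \left(-43\right)^{2}}{3233} = \left(16 + 1849\right) \frac{1}{3233} = 1865 \cdot \frac{1}{3233} = \frac{1865}{3233}$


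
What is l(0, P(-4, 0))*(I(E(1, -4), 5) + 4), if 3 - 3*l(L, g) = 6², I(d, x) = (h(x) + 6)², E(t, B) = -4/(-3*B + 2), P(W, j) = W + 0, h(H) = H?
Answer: -1375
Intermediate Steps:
P(W, j) = W
E(t, B) = -4/(2 - 3*B)
I(d, x) = (6 + x)² (I(d, x) = (x + 6)² = (6 + x)²)
l(L, g) = -11 (l(L, g) = 1 - ⅓*6² = 1 - ⅓*36 = 1 - 12 = -11)
l(0, P(-4, 0))*(I(E(1, -4), 5) + 4) = -11*((6 + 5)² + 4) = -11*(11² + 4) = -11*(121 + 4) = -11*125 = -1375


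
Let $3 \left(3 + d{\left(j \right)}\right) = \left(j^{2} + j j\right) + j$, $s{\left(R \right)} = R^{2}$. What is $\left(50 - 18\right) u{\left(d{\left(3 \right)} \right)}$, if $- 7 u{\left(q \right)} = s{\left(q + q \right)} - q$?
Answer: $- \frac{1920}{7} \approx -274.29$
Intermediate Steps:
$d{\left(j \right)} = -3 + \frac{j}{3} + \frac{2 j^{2}}{3}$ ($d{\left(j \right)} = -3 + \frac{\left(j^{2} + j j\right) + j}{3} = -3 + \frac{\left(j^{2} + j^{2}\right) + j}{3} = -3 + \frac{2 j^{2} + j}{3} = -3 + \frac{j + 2 j^{2}}{3} = -3 + \left(\frac{j}{3} + \frac{2 j^{2}}{3}\right) = -3 + \frac{j}{3} + \frac{2 j^{2}}{3}$)
$u{\left(q \right)} = - \frac{4 q^{2}}{7} + \frac{q}{7}$ ($u{\left(q \right)} = - \frac{\left(q + q\right)^{2} - q}{7} = - \frac{\left(2 q\right)^{2} - q}{7} = - \frac{4 q^{2} - q}{7} = - \frac{- q + 4 q^{2}}{7} = - \frac{4 q^{2}}{7} + \frac{q}{7}$)
$\left(50 - 18\right) u{\left(d{\left(3 \right)} \right)} = \left(50 - 18\right) \frac{\left(-3 + \frac{1}{3} \cdot 3 + \frac{2 \cdot 3^{2}}{3}\right) \left(1 - 4 \left(-3 + \frac{1}{3} \cdot 3 + \frac{2 \cdot 3^{2}}{3}\right)\right)}{7} = 32 \frac{\left(-3 + 1 + \frac{2}{3} \cdot 9\right) \left(1 - 4 \left(-3 + 1 + \frac{2}{3} \cdot 9\right)\right)}{7} = 32 \frac{\left(-3 + 1 + 6\right) \left(1 - 4 \left(-3 + 1 + 6\right)\right)}{7} = 32 \cdot \frac{1}{7} \cdot 4 \left(1 - 16\right) = 32 \cdot \frac{1}{7} \cdot 4 \left(-15\right) = 32 \left(- \frac{60}{7}\right) = - \frac{1920}{7}$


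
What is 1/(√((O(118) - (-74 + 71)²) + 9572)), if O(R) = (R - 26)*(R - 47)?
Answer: √16095/16095 ≈ 0.0078823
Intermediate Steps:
O(R) = (-47 + R)*(-26 + R) (O(R) = (-26 + R)*(-47 + R) = (-47 + R)*(-26 + R))
1/(√((O(118) - (-74 + 71)²) + 9572)) = 1/(√(((1222 + 118² - 73*118) - (-74 + 71)²) + 9572)) = 1/(√(((1222 + 13924 - 8614) - 1*(-3)²) + 9572)) = 1/(√((6532 - 1*9) + 9572)) = 1/(√((6532 - 9) + 9572)) = 1/(√(6523 + 9572)) = 1/(√16095) = √16095/16095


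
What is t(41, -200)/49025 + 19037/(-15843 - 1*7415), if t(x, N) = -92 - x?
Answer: -936382239/1140223450 ≈ -0.82123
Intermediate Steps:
t(41, -200)/49025 + 19037/(-15843 - 1*7415) = (-92 - 1*41)/49025 + 19037/(-15843 - 1*7415) = (-92 - 41)*(1/49025) + 19037/(-15843 - 7415) = -133*1/49025 + 19037/(-23258) = -133/49025 + 19037*(-1/23258) = -133/49025 - 19037/23258 = -936382239/1140223450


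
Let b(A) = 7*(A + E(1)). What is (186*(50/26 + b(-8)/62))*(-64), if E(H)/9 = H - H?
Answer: -157824/13 ≈ -12140.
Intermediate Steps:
E(H) = 0 (E(H) = 9*(H - H) = 9*0 = 0)
b(A) = 7*A (b(A) = 7*(A + 0) = 7*A)
(186*(50/26 + b(-8)/62))*(-64) = (186*(50/26 + (7*(-8))/62))*(-64) = (186*(50*(1/26) - 56*1/62))*(-64) = (186*(25/13 - 28/31))*(-64) = (186*(411/403))*(-64) = (2466/13)*(-64) = -157824/13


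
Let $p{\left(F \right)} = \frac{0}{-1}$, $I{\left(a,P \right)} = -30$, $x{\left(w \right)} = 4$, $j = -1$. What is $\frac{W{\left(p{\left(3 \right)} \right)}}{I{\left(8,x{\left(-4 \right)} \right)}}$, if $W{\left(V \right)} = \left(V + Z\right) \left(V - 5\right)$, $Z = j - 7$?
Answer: $- \frac{4}{3} \approx -1.3333$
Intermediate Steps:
$p{\left(F \right)} = 0$ ($p{\left(F \right)} = 0 \left(-1\right) = 0$)
$Z = -8$ ($Z = -1 - 7 = -8$)
$W{\left(V \right)} = \left(-8 + V\right) \left(-5 + V\right)$ ($W{\left(V \right)} = \left(V - 8\right) \left(V - 5\right) = \left(-8 + V\right) \left(-5 + V\right)$)
$\frac{W{\left(p{\left(3 \right)} \right)}}{I{\left(8,x{\left(-4 \right)} \right)}} = \frac{40 + 0^{2} - 0}{-30} = \left(40 + 0 + 0\right) \left(- \frac{1}{30}\right) = 40 \left(- \frac{1}{30}\right) = - \frac{4}{3}$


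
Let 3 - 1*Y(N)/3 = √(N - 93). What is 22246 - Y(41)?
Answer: 22237 + 6*I*√13 ≈ 22237.0 + 21.633*I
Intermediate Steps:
Y(N) = 9 - 3*√(-93 + N) (Y(N) = 9 - 3*√(N - 93) = 9 - 3*√(-93 + N))
22246 - Y(41) = 22246 - (9 - 3*√(-93 + 41)) = 22246 - (9 - 6*I*√13) = 22246 + (-9 + 6*I*√13) = 22237 + 6*I*√13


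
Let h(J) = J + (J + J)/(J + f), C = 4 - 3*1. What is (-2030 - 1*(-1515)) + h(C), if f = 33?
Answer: -8737/17 ≈ -513.94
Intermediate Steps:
C = 1 (C = 4 - 3 = 1)
h(J) = J + 2*J/(33 + J) (h(J) = J + (J + J)/(J + 33) = J + (2*J)/(33 + J) = J + 2*J/(33 + J))
(-2030 - 1*(-1515)) + h(C) = (-2030 - 1*(-1515)) + 1*(35 + 1)/(33 + 1) = (-2030 + 1515) + 1*36/34 = -515 + 1*(1/34)*36 = -515 + 18/17 = -8737/17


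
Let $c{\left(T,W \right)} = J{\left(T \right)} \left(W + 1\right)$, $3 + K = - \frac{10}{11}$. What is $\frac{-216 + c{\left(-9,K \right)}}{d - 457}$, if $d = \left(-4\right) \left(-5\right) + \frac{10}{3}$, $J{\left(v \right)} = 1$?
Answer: $\frac{7224}{14311} \approx 0.50479$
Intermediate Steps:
$K = - \frac{43}{11}$ ($K = -3 - \frac{10}{11} = - \frac{43}{11} \approx -3.9091$)
$c{\left(T,W \right)} = 1 + W$ ($c{\left(T,W \right)} = 1 \left(W + 1\right) = 1 \left(1 + W\right) = 1 + W$)
$d = \frac{70}{3}$ ($d = 20 + 10 \cdot \frac{1}{3} = 20 + \frac{10}{3} = \frac{70}{3} \approx 23.333$)
$\frac{-216 + c{\left(-9,K \right)}}{d - 457} = \frac{-216 + \left(1 - \frac{43}{11}\right)}{\frac{70}{3} - 457} = \frac{-216 - \frac{32}{11}}{- \frac{1301}{3}} = \left(- \frac{2408}{11}\right) \left(- \frac{3}{1301}\right) = \frac{7224}{14311}$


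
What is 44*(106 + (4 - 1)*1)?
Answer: 4796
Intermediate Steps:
44*(106 + (4 - 1)*1) = 44*(106 + 3*1) = 44*(106 + 3) = 44*109 = 4796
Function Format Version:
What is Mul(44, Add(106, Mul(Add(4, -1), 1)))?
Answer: 4796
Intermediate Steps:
Mul(44, Add(106, Mul(Add(4, -1), 1))) = Mul(44, Add(106, Mul(3, 1))) = Mul(44, Add(106, 3)) = Mul(44, 109) = 4796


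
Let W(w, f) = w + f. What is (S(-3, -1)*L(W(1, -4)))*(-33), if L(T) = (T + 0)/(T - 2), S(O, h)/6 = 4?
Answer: -2376/5 ≈ -475.20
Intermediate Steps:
S(O, h) = 24 (S(O, h) = 6*4 = 24)
W(w, f) = f + w
L(T) = T/(-2 + T)
(S(-3, -1)*L(W(1, -4)))*(-33) = (24*((-4 + 1)/(-2 + (-4 + 1))))*(-33) = (24*(-3/(-2 - 3)))*(-33) = (24*(-3/(-5)))*(-33) = (24*(-3*(-1/5)))*(-33) = (24*(3/5))*(-33) = (72/5)*(-33) = -2376/5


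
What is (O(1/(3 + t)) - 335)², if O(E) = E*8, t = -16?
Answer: 19035769/169 ≈ 1.1264e+5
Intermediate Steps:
O(E) = 8*E
(O(1/(3 + t)) - 335)² = (8/(3 - 16) - 335)² = (8/(-13) - 335)² = (8*(-1/13) - 335)² = (-8/13 - 335)² = (-4363/13)² = 19035769/169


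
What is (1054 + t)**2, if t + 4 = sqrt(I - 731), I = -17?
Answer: 1101752 + 4200*I*sqrt(187) ≈ 1.1018e+6 + 57434.0*I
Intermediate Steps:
t = -4 + 2*I*sqrt(187) (t = -4 + sqrt(-17 - 731) = -4 + sqrt(-748) = -4 + 2*I*sqrt(187) ≈ -4.0 + 27.35*I)
(1054 + t)**2 = (1054 + (-4 + 2*I*sqrt(187)))**2 = (1050 + 2*I*sqrt(187))**2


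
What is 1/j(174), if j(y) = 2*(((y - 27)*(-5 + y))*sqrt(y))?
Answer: sqrt(174)/8645364 ≈ 1.5258e-6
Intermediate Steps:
j(y) = 2*sqrt(y)*(-27 + y)*(-5 + y) (j(y) = 2*(((-27 + y)*(-5 + y))*sqrt(y)) = 2*(sqrt(y)*(-27 + y)*(-5 + y)) = 2*sqrt(y)*(-27 + y)*(-5 + y))
1/j(174) = 1/(2*sqrt(174)*(135 + 174**2 - 32*174)) = 1/(2*sqrt(174)*(135 + 30276 - 5568)) = 1/(2*sqrt(174)*24843) = 1/(49686*sqrt(174)) = sqrt(174)/8645364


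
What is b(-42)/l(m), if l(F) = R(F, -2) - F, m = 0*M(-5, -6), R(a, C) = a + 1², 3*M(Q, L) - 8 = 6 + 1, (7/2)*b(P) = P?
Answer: -12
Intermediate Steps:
b(P) = 2*P/7
M(Q, L) = 5 (M(Q, L) = 8/3 + (6 + 1)/3 = 8/3 + (⅓)*7 = 8/3 + 7/3 = 5)
R(a, C) = 1 + a (R(a, C) = a + 1 = 1 + a)
m = 0 (m = 0*5 = 0)
l(F) = 1 (l(F) = (1 + F) - F = 1)
b(-42)/l(m) = ((2/7)*(-42))/1 = -12*1 = -12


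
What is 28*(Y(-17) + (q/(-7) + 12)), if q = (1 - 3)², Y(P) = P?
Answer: -156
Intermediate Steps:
q = 4 (q = (-2)² = 4)
28*(Y(-17) + (q/(-7) + 12)) = 28*(-17 + (4/(-7) + 12)) = 28*(-17 + (-⅐*4 + 12)) = 28*(-17 + (-4/7 + 12)) = 28*(-17 + 80/7) = 28*(-39/7) = -156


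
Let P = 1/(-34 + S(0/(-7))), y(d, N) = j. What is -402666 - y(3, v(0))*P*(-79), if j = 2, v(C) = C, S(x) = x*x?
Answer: -6845401/17 ≈ -4.0267e+5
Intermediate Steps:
S(x) = x²
y(d, N) = 2
P = -1/34 (P = 1/(-34 + (0/(-7))²) = 1/(-34 + (0*(-⅐))²) = 1/(-34 + 0²) = 1/(-34 + 0) = 1/(-34) = -1/34 ≈ -0.029412)
-402666 - y(3, v(0))*P*(-79) = -402666 - 2*(-1/34)*(-79) = -402666 - (-1)*(-79)/17 = -402666 - 1*79/17 = -402666 - 79/17 = -6845401/17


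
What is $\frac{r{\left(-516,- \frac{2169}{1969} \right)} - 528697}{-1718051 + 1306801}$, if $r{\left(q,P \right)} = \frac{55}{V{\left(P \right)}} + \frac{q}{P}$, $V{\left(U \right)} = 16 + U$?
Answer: $\frac{1120322993282}{872228555625} \approx 1.2844$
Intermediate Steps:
$r{\left(q,P \right)} = \frac{55}{16 + P} + \frac{q}{P}$
$\frac{r{\left(-516,- \frac{2169}{1969} \right)} - 528697}{-1718051 + 1306801} = \frac{\left(\frac{55}{16 - \frac{2169}{1969}} - \frac{516}{\left(-2169\right) \frac{1}{1969}}\right) - 528697}{-1718051 + 1306801} = \frac{\left(\frac{55}{16 - \frac{2169}{1969}} - \frac{516}{\left(-2169\right) \frac{1}{1969}}\right) - 528697}{-411250} = \left(\left(\frac{55}{16 - \frac{2169}{1969}} - \frac{516}{- \frac{2169}{1969}}\right) - 528697\right) \left(- \frac{1}{411250}\right) = \left(\left(\frac{55}{\frac{29335}{1969}} - - \frac{338668}{723}\right) - 528697\right) \left(- \frac{1}{411250}\right) = \left(\left(55 \cdot \frac{1969}{29335} + \frac{338668}{723}\right) - 528697\right) \left(- \frac{1}{411250}\right) = \left(\left(\frac{21659}{5867} + \frac{338668}{723}\right) - 528697\right) \left(- \frac{1}{411250}\right) = \left(\frac{2002624613}{4241841} - 528697\right) \left(- \frac{1}{411250}\right) = \left(- \frac{2240645986564}{4241841}\right) \left(- \frac{1}{411250}\right) = \frac{1120322993282}{872228555625}$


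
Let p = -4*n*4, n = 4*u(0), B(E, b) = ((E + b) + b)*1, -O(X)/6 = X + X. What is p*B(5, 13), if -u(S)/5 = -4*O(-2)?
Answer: -952320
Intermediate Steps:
O(X) = -12*X (O(X) = -6*(X + X) = -12*X)
B(E, b) = E + 2*b (B(E, b) = (E + 2*b)*1 = E + 2*b)
u(S) = 480 (u(S) = -(-20)*(-12*(-2)) = -(-20)*24 = -5*(-96) = 480)
n = 1920 (n = 4*480 = 1920)
p = -30720 (p = -4*1920*4 = -7680*4 = -30720)
p*B(5, 13) = -30720*(5 + 2*13) = -30720*(5 + 26) = -30720*31 = -952320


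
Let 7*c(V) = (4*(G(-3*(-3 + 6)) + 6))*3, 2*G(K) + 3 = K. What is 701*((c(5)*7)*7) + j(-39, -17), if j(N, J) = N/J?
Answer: 39/17 ≈ 2.2941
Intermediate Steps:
G(K) = -3/2 + K/2
c(V) = 0 (c(V) = ((4*((-3/2 + (-3*(-3 + 6))/2) + 6))*3)/7 = ((4*((-3/2 + (-3*3)/2) + 6))*3)/7 = ((4*((-3/2 + (½)*(-9)) + 6))*3)/7 = ((4*((-3/2 - 9/2) + 6))*3)/7 = ((4*(-6 + 6))*3)/7 = ((4*0)*3)/7 = (0*3)/7 = (⅐)*0 = 0)
701*((c(5)*7)*7) + j(-39, -17) = 701*((0*7)*7) - 39/(-17) = 701*(0*7) - 39*(-1/17) = 701*0 + 39/17 = 0 + 39/17 = 39/17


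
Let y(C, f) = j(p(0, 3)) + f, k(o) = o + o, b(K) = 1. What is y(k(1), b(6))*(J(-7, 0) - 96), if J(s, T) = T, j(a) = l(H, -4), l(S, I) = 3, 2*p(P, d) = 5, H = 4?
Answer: -384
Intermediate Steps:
p(P, d) = 5/2 (p(P, d) = (½)*5 = 5/2)
j(a) = 3
k(o) = 2*o
y(C, f) = 3 + f
y(k(1), b(6))*(J(-7, 0) - 96) = (3 + 1)*(0 - 96) = 4*(-96) = -384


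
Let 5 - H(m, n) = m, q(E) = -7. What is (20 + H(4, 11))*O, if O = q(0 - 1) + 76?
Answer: 1449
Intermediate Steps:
H(m, n) = 5 - m
O = 69 (O = -7 + 76 = 69)
(20 + H(4, 11))*O = (20 + (5 - 1*4))*69 = (20 + (5 - 4))*69 = (20 + 1)*69 = 21*69 = 1449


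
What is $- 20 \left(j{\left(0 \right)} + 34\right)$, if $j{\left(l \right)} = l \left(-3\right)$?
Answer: $-680$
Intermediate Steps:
$j{\left(l \right)} = - 3 l$
$- 20 \left(j{\left(0 \right)} + 34\right) = - 20 \left(\left(-3\right) 0 + 34\right) = - 20 \left(0 + 34\right) = \left(-20\right) 34 = -680$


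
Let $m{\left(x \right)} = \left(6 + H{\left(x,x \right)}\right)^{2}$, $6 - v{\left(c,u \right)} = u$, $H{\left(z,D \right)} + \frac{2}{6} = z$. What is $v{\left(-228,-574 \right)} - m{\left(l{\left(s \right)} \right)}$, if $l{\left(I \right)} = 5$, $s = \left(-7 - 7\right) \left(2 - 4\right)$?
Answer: $\frac{4196}{9} \approx 466.22$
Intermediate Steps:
$H{\left(z,D \right)} = - \frac{1}{3} + z$
$v{\left(c,u \right)} = 6 - u$
$s = 28$ ($s = \left(-14\right) \left(-2\right) = 28$)
$m{\left(x \right)} = \left(\frac{17}{3} + x\right)^{2}$ ($m{\left(x \right)} = \left(6 + \left(- \frac{1}{3} + x\right)\right)^{2} = \left(\frac{17}{3} + x\right)^{2}$)
$v{\left(-228,-574 \right)} - m{\left(l{\left(s \right)} \right)} = \left(6 - -574\right) - \frac{\left(17 + 3 \cdot 5\right)^{2}}{9} = \left(6 + 574\right) - \frac{\left(17 + 15\right)^{2}}{9} = 580 - \frac{32^{2}}{9} = 580 - \frac{1}{9} \cdot 1024 = 580 - \frac{1024}{9} = \frac{4196}{9}$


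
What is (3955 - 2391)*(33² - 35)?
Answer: 1648456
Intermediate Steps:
(3955 - 2391)*(33² - 35) = 1564*(1089 - 35) = 1564*1054 = 1648456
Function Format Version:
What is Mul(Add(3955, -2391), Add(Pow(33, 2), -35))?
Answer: 1648456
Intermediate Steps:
Mul(Add(3955, -2391), Add(Pow(33, 2), -35)) = Mul(1564, Add(1089, -35)) = Mul(1564, 1054) = 1648456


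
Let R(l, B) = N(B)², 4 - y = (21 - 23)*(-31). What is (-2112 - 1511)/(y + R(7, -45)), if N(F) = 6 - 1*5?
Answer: 3623/57 ≈ 63.561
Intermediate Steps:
N(F) = 1 (N(F) = 6 - 5 = 1)
y = -58 (y = 4 - (21 - 23)*(-31) = 4 - (-2)*(-31) = 4 - 1*62 = 4 - 62 = -58)
R(l, B) = 1 (R(l, B) = 1² = 1)
(-2112 - 1511)/(y + R(7, -45)) = (-2112 - 1511)/(-58 + 1) = -3623/(-57) = -3623*(-1/57) = 3623/57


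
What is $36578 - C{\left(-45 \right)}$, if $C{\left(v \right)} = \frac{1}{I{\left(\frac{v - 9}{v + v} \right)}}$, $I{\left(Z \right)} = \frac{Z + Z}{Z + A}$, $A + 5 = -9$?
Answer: $\frac{219535}{6} \approx 36589.0$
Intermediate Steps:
$A = -14$ ($A = -5 - 9 = -14$)
$I{\left(Z \right)} = \frac{2 Z}{-14 + Z}$ ($I{\left(Z \right)} = \frac{Z + Z}{Z - 14} = \frac{2 Z}{-14 + Z}$)
$C{\left(v \right)} = \frac{v \left(-14 + \frac{-9 + v}{2 v}\right)}{-9 + v}$ ($C{\left(v \right)} = \frac{1}{2 \frac{v - 9}{v + v} \frac{1}{-14 + \frac{v - 9}{v + v}}} = \frac{1}{2 \frac{-9 + v}{2 v} \frac{1}{-14 + \frac{-9 + v}{2 v}}} = \frac{1}{\frac{1}{v} \frac{1}{-14 + \frac{-9 + v}{2 v}} \left(-9 + v\right)} = \frac{v \left(-14 + \frac{-9 + v}{2 v}\right)}{-9 + v}$)
$36578 - C{\left(-45 \right)} = 36578 - \frac{9 \left(-1 - -135\right)}{2 \left(-9 - 45\right)} = 36578 - \frac{9 \left(-1 + 135\right)}{2 \left(-54\right)} = 36578 - \frac{9}{2} \left(- \frac{1}{54}\right) 134 = 36578 - - \frac{67}{6} = 36578 + \frac{67}{6} = \frac{219535}{6}$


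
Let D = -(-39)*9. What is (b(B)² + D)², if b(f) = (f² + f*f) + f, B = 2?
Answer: 203401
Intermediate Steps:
D = 351 (D = -1*(-351) = 351)
b(f) = f + 2*f² (b(f) = (f² + f²) + f = 2*f² + f = f + 2*f²)
(b(B)² + D)² = ((2*(1 + 2*2))² + 351)² = ((2*(1 + 4))² + 351)² = ((2*5)² + 351)² = (10² + 351)² = (100 + 351)² = 451² = 203401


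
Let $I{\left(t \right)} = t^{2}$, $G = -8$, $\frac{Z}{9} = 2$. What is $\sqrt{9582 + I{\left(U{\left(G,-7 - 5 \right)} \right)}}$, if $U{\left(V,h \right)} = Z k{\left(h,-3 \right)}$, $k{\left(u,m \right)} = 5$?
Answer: $\sqrt{17682} \approx 132.97$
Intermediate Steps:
$Z = 18$ ($Z = 9 \cdot 2 = 18$)
$U{\left(V,h \right)} = 90$ ($U{\left(V,h \right)} = 18 \cdot 5 = 90$)
$\sqrt{9582 + I{\left(U{\left(G,-7 - 5 \right)} \right)}} = \sqrt{9582 + 90^{2}} = \sqrt{9582 + 8100} = \sqrt{17682}$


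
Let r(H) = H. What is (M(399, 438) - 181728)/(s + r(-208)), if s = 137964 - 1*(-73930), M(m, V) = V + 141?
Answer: -60383/70562 ≈ -0.85574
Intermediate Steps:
M(m, V) = 141 + V
s = 211894 (s = 137964 + 73930 = 211894)
(M(399, 438) - 181728)/(s + r(-208)) = ((141 + 438) - 181728)/(211894 - 208) = (579 - 181728)/211686 = -181149*1/211686 = -60383/70562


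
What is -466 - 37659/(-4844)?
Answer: -2219645/4844 ≈ -458.23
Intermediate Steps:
-466 - 37659/(-4844) = -466 - 37659*(-1)/4844 = -466 - 1*(-37659/4844) = -466 + 37659/4844 = -2219645/4844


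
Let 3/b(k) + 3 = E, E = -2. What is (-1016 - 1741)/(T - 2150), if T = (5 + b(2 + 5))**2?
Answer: 68925/53266 ≈ 1.2940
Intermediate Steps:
b(k) = -3/5 (b(k) = 3/(-3 - 2) = 3/(-5) = 3*(-1/5) = -3/5)
T = 484/25 (T = (5 - 3/5)**2 = (22/5)**2 = 484/25 ≈ 19.360)
(-1016 - 1741)/(T - 2150) = (-1016 - 1741)/(484/25 - 2150) = -2757/(-53266/25) = -2757*(-25/53266) = 68925/53266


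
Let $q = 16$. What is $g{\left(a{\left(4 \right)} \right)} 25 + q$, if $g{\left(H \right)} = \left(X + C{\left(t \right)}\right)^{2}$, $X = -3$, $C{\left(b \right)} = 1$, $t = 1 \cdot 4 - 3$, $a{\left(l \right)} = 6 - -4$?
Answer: $116$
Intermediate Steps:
$a{\left(l \right)} = 10$ ($a{\left(l \right)} = 6 + 4 = 10$)
$t = 1$ ($t = 4 - 3 = 1$)
$g{\left(H \right)} = 4$ ($g{\left(H \right)} = \left(-3 + 1\right)^{2} = \left(-2\right)^{2} = 4$)
$g{\left(a{\left(4 \right)} \right)} 25 + q = 4 \cdot 25 + 16 = 100 + 16 = 116$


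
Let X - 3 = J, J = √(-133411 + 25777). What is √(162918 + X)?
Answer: √(162921 + I*√107634) ≈ 403.63 + 0.406*I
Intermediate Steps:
J = I*√107634 (J = √(-107634) = I*√107634 ≈ 328.08*I)
X = 3 + I*√107634 ≈ 3.0 + 328.08*I
√(162918 + X) = √(162918 + (3 + I*√107634)) = √(162921 + I*√107634)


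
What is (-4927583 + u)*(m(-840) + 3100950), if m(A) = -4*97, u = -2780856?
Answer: -23900493042718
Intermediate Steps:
m(A) = -388
(-4927583 + u)*(m(-840) + 3100950) = (-4927583 - 2780856)*(-388 + 3100950) = -7708439*3100562 = -23900493042718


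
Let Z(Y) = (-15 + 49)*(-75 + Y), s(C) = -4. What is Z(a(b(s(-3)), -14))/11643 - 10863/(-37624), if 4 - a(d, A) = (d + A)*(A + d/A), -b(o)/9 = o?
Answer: 1171378081/1022131208 ≈ 1.1460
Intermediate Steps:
b(o) = -9*o
a(d, A) = 4 - (A + d)*(A + d/A) (a(d, A) = 4 - (d + A)*(A + d/A) = 4 - (A + d)*(A + d/A))
Z(Y) = -2550 + 34*Y (Z(Y) = 34*(-75 + Y) = -2550 + 34*Y)
Z(a(b(s(-3)), -14))/11643 - 10863/(-37624) = (-2550 + 34*(4 - (-9)*(-4) - 1*(-14)² - 1*(-14)*(-9*(-4)) - 1*(-9*(-4))²/(-14)))/11643 - 10863/(-37624) = (-2550 + 34*(4 - 1*36 - 1*196 - 1*(-14)*36 - 1*(-1/14)*36²))*(1/11643) - 10863*(-1/37624) = (-2550 + 34*(4 - 36 - 196 + 504 - 1*(-1/14)*1296))*(1/11643) + 10863/37624 = (-2550 + 34*(4 - 36 - 196 + 504 + 648/7))*(1/11643) + 10863/37624 = (-2550 + 34*(2580/7))*(1/11643) + 10863/37624 = (-2550 + 87720/7)*(1/11643) + 10863/37624 = (69870/7)*(1/11643) + 10863/37624 = 23290/27167 + 10863/37624 = 1171378081/1022131208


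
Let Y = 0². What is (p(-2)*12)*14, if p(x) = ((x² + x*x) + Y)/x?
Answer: -672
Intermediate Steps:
Y = 0
p(x) = 2*x (p(x) = ((x² + x*x) + 0)/x = ((x² + x²) + 0)/x = (2*x² + 0)/x = (2*x²)/x = 2*x)
(p(-2)*12)*14 = ((2*(-2))*12)*14 = -4*12*14 = -48*14 = -672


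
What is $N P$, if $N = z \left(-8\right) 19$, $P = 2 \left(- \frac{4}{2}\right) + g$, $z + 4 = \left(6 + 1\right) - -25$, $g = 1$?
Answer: $12768$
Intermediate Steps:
$z = 28$ ($z = -4 + \left(\left(6 + 1\right) - -25\right) = -4 + \left(7 + 25\right) = -4 + 32 = 28$)
$P = -3$ ($P = 2 \left(- \frac{4}{2}\right) + 1 = 2 \left(\left(-4\right) \frac{1}{2}\right) + 1 = 2 \left(-2\right) + 1 = -4 + 1 = -3$)
$N = -4256$ ($N = 28 \left(-8\right) 19 = \left(-224\right) 19 = -4256$)
$N P = \left(-4256\right) \left(-3\right) = 12768$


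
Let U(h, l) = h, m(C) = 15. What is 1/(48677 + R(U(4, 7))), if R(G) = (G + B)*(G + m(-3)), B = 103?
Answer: 1/50710 ≈ 1.9720e-5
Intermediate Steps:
R(G) = (15 + G)*(103 + G) (R(G) = (G + 103)*(G + 15) = (103 + G)*(15 + G) = (15 + G)*(103 + G))
1/(48677 + R(U(4, 7))) = 1/(48677 + (1545 + 4² + 118*4)) = 1/(48677 + (1545 + 16 + 472)) = 1/(48677 + 2033) = 1/50710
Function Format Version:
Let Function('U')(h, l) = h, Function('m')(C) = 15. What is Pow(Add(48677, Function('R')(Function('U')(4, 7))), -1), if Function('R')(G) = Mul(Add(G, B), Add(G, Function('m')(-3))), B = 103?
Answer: Rational(1, 50710) ≈ 1.9720e-5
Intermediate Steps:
Function('R')(G) = Mul(Add(15, G), Add(103, G)) (Function('R')(G) = Mul(Add(G, 103), Add(G, 15)) = Mul(Add(103, G), Add(15, G)) = Mul(Add(15, G), Add(103, G)))
Pow(Add(48677, Function('R')(Function('U')(4, 7))), -1) = Pow(Add(48677, Add(1545, Pow(4, 2), Mul(118, 4))), -1) = Pow(Add(48677, Add(1545, 16, 472)), -1) = Pow(Add(48677, 2033), -1) = Pow(50710, -1) = Rational(1, 50710)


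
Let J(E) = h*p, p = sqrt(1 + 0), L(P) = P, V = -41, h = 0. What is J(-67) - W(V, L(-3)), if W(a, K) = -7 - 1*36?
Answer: 43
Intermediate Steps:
W(a, K) = -43 (W(a, K) = -7 - 36 = -43)
p = 1 (p = sqrt(1) = 1)
J(E) = 0 (J(E) = 0*1 = 0)
J(-67) - W(V, L(-3)) = 0 - 1*(-43) = 0 + 43 = 43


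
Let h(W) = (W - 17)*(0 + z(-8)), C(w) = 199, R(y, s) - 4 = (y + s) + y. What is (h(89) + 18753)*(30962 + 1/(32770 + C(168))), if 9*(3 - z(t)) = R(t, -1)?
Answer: 19469454792067/32969 ≈ 5.9054e+8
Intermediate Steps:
R(y, s) = 4 + s + 2*y (R(y, s) = 4 + ((y + s) + y) = 4 + ((s + y) + y) = 4 + (s + 2*y) = 4 + s + 2*y)
z(t) = 8/3 - 2*t/9 (z(t) = 3 - (4 - 1 + 2*t)/9 = 3 - (3 + 2*t)/9 = 3 + (-⅓ - 2*t/9) = 8/3 - 2*t/9)
h(W) = -680/9 + 40*W/9 (h(W) = (W - 17)*(0 + (8/3 - 2/9*(-8))) = (-17 + W)*(0 + (8/3 + 16/9)) = (-17 + W)*(0 + 40/9) = (-17 + W)*(40/9) = -680/9 + 40*W/9)
(h(89) + 18753)*(30962 + 1/(32770 + C(168))) = ((-680/9 + (40/9)*89) + 18753)*(30962 + 1/(32770 + 199)) = ((-680/9 + 3560/9) + 18753)*(30962 + 1/32969) = (320 + 18753)*(30962 + 1/32969) = 19073*(1020786179/32969) = 19469454792067/32969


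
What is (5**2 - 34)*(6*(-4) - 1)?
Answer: 225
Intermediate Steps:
(5**2 - 34)*(6*(-4) - 1) = (25 - 34)*(-24 - 1) = -9*(-25) = 225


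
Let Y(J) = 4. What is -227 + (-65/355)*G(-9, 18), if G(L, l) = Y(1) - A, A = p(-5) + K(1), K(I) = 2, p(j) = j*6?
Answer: -16533/71 ≈ -232.86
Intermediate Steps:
p(j) = 6*j
A = -28 (A = 6*(-5) + 2 = -30 + 2 = -28)
G(L, l) = 32 (G(L, l) = 4 - 1*(-28) = 4 + 28 = 32)
-227 + (-65/355)*G(-9, 18) = -227 - 65/355*32 = -227 - 65*1/355*32 = -227 - 13/71*32 = -227 - 416/71 = -16533/71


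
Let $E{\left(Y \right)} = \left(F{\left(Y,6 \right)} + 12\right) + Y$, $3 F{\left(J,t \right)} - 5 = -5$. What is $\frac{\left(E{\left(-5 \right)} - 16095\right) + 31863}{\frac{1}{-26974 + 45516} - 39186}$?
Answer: $- \frac{292500050}{726586811} \approx -0.40257$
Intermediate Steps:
$F{\left(J,t \right)} = 0$ ($F{\left(J,t \right)} = \frac{5}{3} + \frac{1}{3} \left(-5\right) = \frac{5}{3} - \frac{5}{3} = 0$)
$E{\left(Y \right)} = 12 + Y$ ($E{\left(Y \right)} = \left(0 + 12\right) + Y = 12 + Y$)
$\frac{\left(E{\left(-5 \right)} - 16095\right) + 31863}{\frac{1}{-26974 + 45516} - 39186} = \frac{\left(\left(12 - 5\right) - 16095\right) + 31863}{\frac{1}{-26974 + 45516} - 39186} = \frac{\left(7 - 16095\right) + 31863}{\frac{1}{18542} - 39186} = \frac{-16088 + 31863}{\frac{1}{18542} - 39186} = \frac{15775}{- \frac{726586811}{18542}} = 15775 \left(- \frac{18542}{726586811}\right) = - \frac{292500050}{726586811}$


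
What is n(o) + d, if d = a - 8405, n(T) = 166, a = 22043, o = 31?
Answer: 13804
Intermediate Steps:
d = 13638 (d = 22043 - 8405 = 13638)
n(o) + d = 166 + 13638 = 13804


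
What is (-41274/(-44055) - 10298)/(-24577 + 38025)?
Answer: -12601031/16456990 ≈ -0.76569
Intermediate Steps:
(-41274/(-44055) - 10298)/(-24577 + 38025) = (-41274*(-1/44055) - 10298)/13448 = (4586/4895 - 10298)*(1/13448) = -50404124/4895*1/13448 = -12601031/16456990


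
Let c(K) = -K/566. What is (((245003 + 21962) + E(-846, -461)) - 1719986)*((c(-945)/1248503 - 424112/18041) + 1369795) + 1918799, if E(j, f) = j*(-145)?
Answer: -23231675578748275594241747/12748721324618 ≈ -1.8223e+12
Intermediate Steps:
E(j, f) = -145*j
c(K) = -K/566 (c(K) = -K*(1/566) = -K/566)
(((245003 + 21962) + E(-846, -461)) - 1719986)*((c(-945)/1248503 - 424112/18041) + 1369795) + 1918799 = (((245003 + 21962) - 145*(-846)) - 1719986)*((-1/566*(-945)/1248503 - 424112/18041) + 1369795) + 1918799 = ((266965 + 122670) - 1719986)*(((945/566)*(1/1248503) - 424112*1/18041) + 1369795) + 1918799 = (389635 - 1719986)*((945/706652698 - 424112/18041) + 1369795) + 1918799 = -1330351*(-299699872005431/12748721324618 + 1369795) + 1918799 = -1330351*17462835026983107879/12748721324618 + 1918799 = -23231700040982004549935529/12748721324618 + 1918799 = -23231675578748275594241747/12748721324618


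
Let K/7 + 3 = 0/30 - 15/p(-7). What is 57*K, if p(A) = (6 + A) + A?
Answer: -3591/8 ≈ -448.88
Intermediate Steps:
p(A) = 6 + 2*A
K = -63/8 (K = -21 + 7*(0/30 - 15/(6 + 2*(-7))) = -21 + 7*(0*(1/30) - 15/(6 - 14)) = -21 + 7*(0 - 15/(-8)) = -21 + 7*(0 - 15*(-⅛)) = -21 + 7*(0 + 15/8) = -21 + 7*(15/8) = -21 + 105/8 = -63/8 ≈ -7.8750)
57*K = 57*(-63/8) = -3591/8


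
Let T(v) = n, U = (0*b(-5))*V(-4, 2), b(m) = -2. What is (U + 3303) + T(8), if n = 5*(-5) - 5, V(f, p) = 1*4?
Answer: 3273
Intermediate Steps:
V(f, p) = 4
U = 0 (U = (0*(-2))*4 = 0*4 = 0)
n = -30 (n = -25 - 5 = -30)
T(v) = -30
(U + 3303) + T(8) = (0 + 3303) - 30 = 3303 - 30 = 3273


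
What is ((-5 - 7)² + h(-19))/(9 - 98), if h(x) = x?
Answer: -125/89 ≈ -1.4045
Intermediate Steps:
((-5 - 7)² + h(-19))/(9 - 98) = ((-5 - 7)² - 19)/(9 - 98) = ((-12)² - 19)/(-89) = (144 - 19)*(-1/89) = 125*(-1/89) = -125/89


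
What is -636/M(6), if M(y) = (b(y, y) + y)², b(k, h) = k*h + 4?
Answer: -159/529 ≈ -0.30057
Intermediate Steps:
b(k, h) = 4 + h*k (b(k, h) = h*k + 4 = 4 + h*k)
M(y) = (4 + y + y²)² (M(y) = ((4 + y*y) + y)² = ((4 + y²) + y)² = (4 + y + y²)²)
-636/M(6) = -636/(4 + 6 + 6²)² = -636/(4 + 6 + 36)² = -636/(46²) = -636/2116 = -636*1/2116 = -159/529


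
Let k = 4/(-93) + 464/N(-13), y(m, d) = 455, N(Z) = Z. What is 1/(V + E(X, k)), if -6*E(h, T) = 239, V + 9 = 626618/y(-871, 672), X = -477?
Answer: 2730/3626393 ≈ 0.00075281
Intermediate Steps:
k = -43204/1209 (k = 4/(-93) + 464/(-13) = 4*(-1/93) + 464*(-1/13) = -4/93 - 464/13 = -43204/1209 ≈ -35.735)
V = 622523/455 (V = -9 + 626618/455 = 622523/455 ≈ 1368.2)
E(h, T) = -239/6 (E(h, T) = -⅙*239 = -239/6)
1/(V + E(X, k)) = 1/(622523/455 - 239/6) = 1/(3626393/2730) = 2730/3626393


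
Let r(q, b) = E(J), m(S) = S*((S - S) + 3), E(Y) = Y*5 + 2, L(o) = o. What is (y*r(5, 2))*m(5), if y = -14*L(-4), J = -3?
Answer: -10920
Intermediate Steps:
E(Y) = 2 + 5*Y (E(Y) = 5*Y + 2 = 2 + 5*Y)
m(S) = 3*S (m(S) = S*(0 + 3) = S*3 = 3*S)
r(q, b) = -13 (r(q, b) = 2 + 5*(-3) = 2 - 15 = -13)
y = 56 (y = -14*(-4) = 56)
(y*r(5, 2))*m(5) = (56*(-13))*(3*5) = -728*15 = -10920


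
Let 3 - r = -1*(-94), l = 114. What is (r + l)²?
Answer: 529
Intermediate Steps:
r = -91 (r = 3 - (-1)*(-94) = 3 - 1*94 = 3 - 94 = -91)
(r + l)² = (-91 + 114)² = 23² = 529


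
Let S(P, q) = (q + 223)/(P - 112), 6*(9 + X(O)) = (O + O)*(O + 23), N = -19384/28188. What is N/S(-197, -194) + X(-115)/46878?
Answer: 7879406045/1064458746 ≈ 7.4023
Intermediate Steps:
N = -4846/7047 (N = -19384*1/28188 = -4846/7047 ≈ -0.68767)
X(O) = -9 + O*(23 + O)/3 (X(O) = -9 + ((O + O)*(O + 23))/6 = -9 + ((2*O)*(23 + O))/6 = -9 + (2*O*(23 + O))/6 = -9 + O*(23 + O)/3)
S(P, q) = (223 + q)/(-112 + P)
N/S(-197, -194) + X(-115)/46878 = -4846*(-112 - 197)/(223 - 194)/7047 + (-9 + (1/3)*(-115)**2 + (23/3)*(-115))/46878 = -4846/(7047*(29/(-309))) + (-9 + (1/3)*13225 - 2645/3)*(1/46878) = -4846/(7047*((-1/309*29))) + (-9 + 13225/3 - 2645/3)*(1/46878) = -4846/(7047*(-29/309)) + (10553/3)*(1/46878) = -4846/7047*(-309/29) + 10553/140634 = 499138/68121 + 10553/140634 = 7879406045/1064458746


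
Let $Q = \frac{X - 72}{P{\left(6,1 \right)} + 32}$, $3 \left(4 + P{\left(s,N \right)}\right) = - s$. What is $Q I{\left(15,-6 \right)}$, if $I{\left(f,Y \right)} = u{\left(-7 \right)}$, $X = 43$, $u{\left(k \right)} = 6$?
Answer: $- \frac{87}{13} \approx -6.6923$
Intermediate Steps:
$P{\left(s,N \right)} = -4 - \frac{s}{3}$ ($P{\left(s,N \right)} = -4 + \frac{\left(-1\right) s}{3} = -4 - \frac{s}{3}$)
$I{\left(f,Y \right)} = 6$
$Q = - \frac{29}{26}$ ($Q = \frac{43 - 72}{\left(-4 - 2\right) + 32} = - \frac{29}{\left(-4 - 2\right) + 32} = - \frac{29}{-6 + 32} = - \frac{29}{26} \approx -1.1154$)
$Q I{\left(15,-6 \right)} = \left(- \frac{29}{26}\right) 6 = - \frac{87}{13}$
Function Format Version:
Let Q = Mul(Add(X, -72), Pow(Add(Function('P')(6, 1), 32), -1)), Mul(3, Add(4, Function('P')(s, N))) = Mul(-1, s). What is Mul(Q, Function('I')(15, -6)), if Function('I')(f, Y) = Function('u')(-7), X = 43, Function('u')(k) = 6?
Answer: Rational(-87, 13) ≈ -6.6923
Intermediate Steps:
Function('P')(s, N) = Add(-4, Mul(Rational(-1, 3), s)) (Function('P')(s, N) = Add(-4, Mul(Rational(1, 3), Mul(-1, s))) = Add(-4, Mul(Rational(-1, 3), s)))
Function('I')(f, Y) = 6
Q = Rational(-29, 26) (Q = Mul(Add(43, -72), Pow(Add(Add(-4, Mul(Rational(-1, 3), 6)), 32), -1)) = Mul(-29, Pow(Add(Add(-4, -2), 32), -1)) = Mul(-29, Pow(Add(-6, 32), -1)) = Mul(-29, Pow(26, -1)) = Mul(-29, Rational(1, 26)) = Rational(-29, 26) ≈ -1.1154)
Mul(Q, Function('I')(15, -6)) = Mul(Rational(-29, 26), 6) = Rational(-87, 13)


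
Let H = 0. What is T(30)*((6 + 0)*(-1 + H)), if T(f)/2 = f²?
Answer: -10800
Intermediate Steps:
T(f) = 2*f²
T(30)*((6 + 0)*(-1 + H)) = (2*30²)*((6 + 0)*(-1 + 0)) = (2*900)*(6*(-1)) = 1800*(-6) = -10800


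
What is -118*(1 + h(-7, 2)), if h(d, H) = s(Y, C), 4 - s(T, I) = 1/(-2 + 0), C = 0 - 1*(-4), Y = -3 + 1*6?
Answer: -649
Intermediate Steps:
Y = 3 (Y = -3 + 6 = 3)
C = 4 (C = 0 + 4 = 4)
s(T, I) = 9/2 (s(T, I) = 4 - 1/(-2 + 0) = 4 - 1/(-2) = 4 - 1*(-1/2) = 4 + 1/2 = 9/2)
h(d, H) = 9/2
-118*(1 + h(-7, 2)) = -118*(1 + 9/2) = -118*11/2 = -649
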